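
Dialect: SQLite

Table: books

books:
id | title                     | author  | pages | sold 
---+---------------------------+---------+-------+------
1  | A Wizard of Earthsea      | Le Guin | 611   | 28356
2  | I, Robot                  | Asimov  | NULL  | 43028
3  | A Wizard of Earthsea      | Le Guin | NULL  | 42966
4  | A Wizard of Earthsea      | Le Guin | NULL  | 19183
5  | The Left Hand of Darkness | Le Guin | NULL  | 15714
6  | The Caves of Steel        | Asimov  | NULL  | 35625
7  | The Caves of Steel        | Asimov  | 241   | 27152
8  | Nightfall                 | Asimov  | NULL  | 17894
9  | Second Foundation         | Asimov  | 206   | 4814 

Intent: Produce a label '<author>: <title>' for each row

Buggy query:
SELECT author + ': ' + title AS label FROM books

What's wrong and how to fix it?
Bug: SQLite uses || for string concatenation; + coerces text to numbers (yielding 0)

Fix: Replace + with || to concatenate text

Corrected query:
SELECT author || ': ' || title AS label FROM books

Result:
label                             
----------------------------------
Le Guin: A Wizard of Earthsea     
Asimov: I, Robot                  
Le Guin: A Wizard of Earthsea     
Le Guin: A Wizard of Earthsea     
Le Guin: The Left Hand of Darkness
Asimov: The Caves of Steel        
Asimov: The Caves of Steel        
Asimov: Nightfall                 
Asimov: Second Foundation         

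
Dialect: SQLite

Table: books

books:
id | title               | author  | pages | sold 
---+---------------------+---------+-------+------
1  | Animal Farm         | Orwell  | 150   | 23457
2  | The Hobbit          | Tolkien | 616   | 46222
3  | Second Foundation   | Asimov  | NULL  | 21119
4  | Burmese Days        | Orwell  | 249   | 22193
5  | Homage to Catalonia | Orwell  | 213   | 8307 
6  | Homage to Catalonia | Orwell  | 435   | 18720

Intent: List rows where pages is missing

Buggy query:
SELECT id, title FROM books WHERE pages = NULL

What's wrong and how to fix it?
Bug: '= NULL' is always unknown in SQL three-valued logic, so no rows match

Fix: Use IS NULL to test for NULL

Corrected query:
SELECT id, title FROM books WHERE pages IS NULL

Result:
id | title            
---+------------------
3  | Second Foundation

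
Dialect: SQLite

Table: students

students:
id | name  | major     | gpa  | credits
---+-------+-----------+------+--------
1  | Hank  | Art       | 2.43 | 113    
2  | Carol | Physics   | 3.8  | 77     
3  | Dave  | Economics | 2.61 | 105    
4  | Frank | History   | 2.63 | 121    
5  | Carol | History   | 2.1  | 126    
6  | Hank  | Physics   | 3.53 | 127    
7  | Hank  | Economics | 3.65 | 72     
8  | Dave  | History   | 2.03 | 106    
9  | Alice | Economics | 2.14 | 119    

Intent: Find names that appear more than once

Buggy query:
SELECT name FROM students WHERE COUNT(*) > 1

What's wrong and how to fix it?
Bug: WHERE can't reference COUNT(*); aggregates are computed after WHERE

Fix: Group first, then use HAVING for the count condition

Corrected query:
SELECT name FROM students GROUP BY name HAVING COUNT(*) > 1

Result:
name 
-----
Carol
Dave 
Hank 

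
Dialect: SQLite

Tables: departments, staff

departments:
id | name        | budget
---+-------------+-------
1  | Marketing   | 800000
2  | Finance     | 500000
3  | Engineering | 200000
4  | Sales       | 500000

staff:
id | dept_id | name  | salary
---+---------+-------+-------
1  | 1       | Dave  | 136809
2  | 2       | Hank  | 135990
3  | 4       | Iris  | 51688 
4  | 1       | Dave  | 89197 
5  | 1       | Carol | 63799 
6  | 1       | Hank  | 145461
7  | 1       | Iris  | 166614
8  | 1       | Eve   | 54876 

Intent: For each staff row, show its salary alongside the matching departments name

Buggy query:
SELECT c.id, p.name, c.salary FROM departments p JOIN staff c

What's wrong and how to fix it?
Bug: JOIN with no ON clause produces a cartesian product; every staff row pairs with every departments row

Fix: Add ON c.dept_id = p.id to the JOIN

Corrected query:
SELECT c.id, p.name, c.salary FROM departments p JOIN staff c ON c.dept_id = p.id

Result:
id | name      | salary
---+-----------+-------
1  | Marketing | 136809
2  | Finance   | 135990
3  | Sales     | 51688 
4  | Marketing | 89197 
5  | Marketing | 63799 
6  | Marketing | 145461
7  | Marketing | 166614
8  | Marketing | 54876 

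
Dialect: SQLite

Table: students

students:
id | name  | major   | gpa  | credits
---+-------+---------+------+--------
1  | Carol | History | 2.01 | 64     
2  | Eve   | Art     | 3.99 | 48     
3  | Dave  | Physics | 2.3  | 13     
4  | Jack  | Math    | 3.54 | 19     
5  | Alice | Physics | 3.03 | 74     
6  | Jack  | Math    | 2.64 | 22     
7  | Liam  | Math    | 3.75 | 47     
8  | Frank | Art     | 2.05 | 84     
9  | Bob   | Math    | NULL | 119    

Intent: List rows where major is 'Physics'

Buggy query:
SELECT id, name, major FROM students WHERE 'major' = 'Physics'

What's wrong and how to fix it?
Bug: Single quotes denote string literals in SQL; the column name is being compared as a constant string

Fix: Remove the quotes around the column name (or use double quotes for an identifier)

Corrected query:
SELECT id, name, major FROM students WHERE major = 'Physics'

Result:
id | name  | major  
---+-------+--------
3  | Dave  | Physics
5  | Alice | Physics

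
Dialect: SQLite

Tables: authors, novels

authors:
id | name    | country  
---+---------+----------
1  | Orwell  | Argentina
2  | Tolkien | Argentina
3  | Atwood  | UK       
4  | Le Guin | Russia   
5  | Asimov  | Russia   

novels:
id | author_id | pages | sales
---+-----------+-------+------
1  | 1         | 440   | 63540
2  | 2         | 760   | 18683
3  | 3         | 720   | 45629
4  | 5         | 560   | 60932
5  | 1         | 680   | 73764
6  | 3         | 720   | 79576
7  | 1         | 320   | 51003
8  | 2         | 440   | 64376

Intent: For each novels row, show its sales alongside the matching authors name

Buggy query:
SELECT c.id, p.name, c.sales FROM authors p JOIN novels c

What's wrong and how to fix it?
Bug: JOIN with no ON clause produces a cartesian product; every novels row pairs with every authors row

Fix: Specify the join condition linking the foreign key to the parent id

Corrected query:
SELECT c.id, p.name, c.sales FROM authors p JOIN novels c ON c.author_id = p.id

Result:
id | name    | sales
---+---------+------
1  | Orwell  | 63540
2  | Tolkien | 18683
3  | Atwood  | 45629
4  | Asimov  | 60932
5  | Orwell  | 73764
6  | Atwood  | 79576
7  | Orwell  | 51003
8  | Tolkien | 64376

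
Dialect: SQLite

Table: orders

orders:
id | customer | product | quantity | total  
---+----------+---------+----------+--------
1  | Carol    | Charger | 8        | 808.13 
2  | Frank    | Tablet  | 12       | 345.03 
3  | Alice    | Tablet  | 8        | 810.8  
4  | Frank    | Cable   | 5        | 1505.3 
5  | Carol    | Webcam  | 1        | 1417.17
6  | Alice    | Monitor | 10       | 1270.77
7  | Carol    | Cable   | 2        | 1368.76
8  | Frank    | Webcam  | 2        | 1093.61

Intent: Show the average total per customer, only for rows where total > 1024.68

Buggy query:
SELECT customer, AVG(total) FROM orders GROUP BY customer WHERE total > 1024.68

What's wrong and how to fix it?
Bug: Row-level WHERE must come before GROUP BY in the clause order

Fix: Place WHERE between FROM and GROUP BY

Corrected query:
SELECT customer, AVG(total) FROM orders WHERE total > 1024.68 GROUP BY customer

Result:
customer | AVG(total)
---------+-----------
Alice    | 1270.77   
Carol    | 1392.965  
Frank    | 1299.455  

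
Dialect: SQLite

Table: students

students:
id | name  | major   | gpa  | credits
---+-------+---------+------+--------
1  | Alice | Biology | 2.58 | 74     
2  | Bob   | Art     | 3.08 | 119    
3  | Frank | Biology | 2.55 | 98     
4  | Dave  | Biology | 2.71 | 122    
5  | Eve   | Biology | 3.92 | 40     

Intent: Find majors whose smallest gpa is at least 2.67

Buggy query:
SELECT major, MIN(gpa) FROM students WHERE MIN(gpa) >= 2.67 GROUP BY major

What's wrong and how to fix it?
Bug: MIN() in WHERE is a misuse of aggregate

Fix: Replace WHERE with HAVING after the GROUP BY

Corrected query:
SELECT major, MIN(gpa) FROM students GROUP BY major HAVING MIN(gpa) >= 2.67

Result:
major | MIN(gpa)
------+---------
Art   | 3.08    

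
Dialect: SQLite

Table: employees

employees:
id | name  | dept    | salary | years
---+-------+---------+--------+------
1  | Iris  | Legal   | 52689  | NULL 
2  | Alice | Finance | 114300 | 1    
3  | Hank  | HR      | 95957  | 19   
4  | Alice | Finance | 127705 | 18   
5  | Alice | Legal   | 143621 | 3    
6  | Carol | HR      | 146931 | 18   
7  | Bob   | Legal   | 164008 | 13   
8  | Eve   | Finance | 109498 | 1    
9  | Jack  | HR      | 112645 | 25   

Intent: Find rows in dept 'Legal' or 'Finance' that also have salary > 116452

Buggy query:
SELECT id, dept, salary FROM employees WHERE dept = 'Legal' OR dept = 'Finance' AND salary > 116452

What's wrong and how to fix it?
Bug: AND binds tighter than OR, so this parses as dept = 'Legal' OR (dept = 'Finance' AND salary > 116452)

Fix: Group the OR with parentheses (or use IN), then AND the threshold

Corrected query:
SELECT id, dept, salary FROM employees WHERE (dept = 'Legal' OR dept = 'Finance') AND salary > 116452

Result:
id | dept    | salary
---+---------+-------
4  | Finance | 127705
5  | Legal   | 143621
7  | Legal   | 164008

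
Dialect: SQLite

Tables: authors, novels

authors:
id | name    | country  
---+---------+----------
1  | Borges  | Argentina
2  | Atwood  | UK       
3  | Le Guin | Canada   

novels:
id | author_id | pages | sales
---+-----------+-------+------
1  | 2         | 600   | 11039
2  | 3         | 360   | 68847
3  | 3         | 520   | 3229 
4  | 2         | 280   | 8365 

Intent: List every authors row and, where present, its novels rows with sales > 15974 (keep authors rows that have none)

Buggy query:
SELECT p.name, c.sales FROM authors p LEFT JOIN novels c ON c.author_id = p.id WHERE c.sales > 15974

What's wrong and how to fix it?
Bug: Filtering c.sales in WHERE discards the NULL rows produced by LEFT JOIN, turning it into an inner join

Fix: Move the right-table condition into the ON clause so unmatched parents are kept

Corrected query:
SELECT p.name, c.sales FROM authors p LEFT JOIN novels c ON c.author_id = p.id AND c.sales > 15974

Result:
name    | sales
--------+------
Borges  | NULL 
Atwood  | NULL 
Le Guin | 68847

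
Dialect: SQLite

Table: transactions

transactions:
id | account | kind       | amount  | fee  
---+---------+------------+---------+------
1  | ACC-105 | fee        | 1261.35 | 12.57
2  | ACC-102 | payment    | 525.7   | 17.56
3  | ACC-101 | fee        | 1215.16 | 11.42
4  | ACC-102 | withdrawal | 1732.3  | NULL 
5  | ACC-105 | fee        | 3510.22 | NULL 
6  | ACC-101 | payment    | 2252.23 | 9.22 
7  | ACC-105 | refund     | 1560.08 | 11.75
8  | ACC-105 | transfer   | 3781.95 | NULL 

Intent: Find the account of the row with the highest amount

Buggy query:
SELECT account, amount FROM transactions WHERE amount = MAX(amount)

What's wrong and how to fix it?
Bug: MAX(amount) is an aggregate and cannot be used directly in WHERE

Fix: Wrap MAX in a scalar subquery so WHERE compares against a single value

Corrected query:
SELECT account, amount FROM transactions WHERE amount = (SELECT MAX(amount) FROM transactions)

Result:
account | amount 
--------+--------
ACC-105 | 3781.95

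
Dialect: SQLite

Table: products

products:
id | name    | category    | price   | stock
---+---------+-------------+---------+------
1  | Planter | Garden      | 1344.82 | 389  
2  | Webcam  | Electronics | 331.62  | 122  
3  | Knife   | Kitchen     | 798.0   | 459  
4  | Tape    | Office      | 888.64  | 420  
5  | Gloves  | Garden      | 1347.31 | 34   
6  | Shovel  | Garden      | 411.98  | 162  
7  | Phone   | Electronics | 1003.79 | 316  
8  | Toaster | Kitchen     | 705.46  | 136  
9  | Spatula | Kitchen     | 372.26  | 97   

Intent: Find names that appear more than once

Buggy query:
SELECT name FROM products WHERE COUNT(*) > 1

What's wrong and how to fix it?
Bug: WHERE can't reference COUNT(*); aggregates are computed after WHERE

Fix: GROUP BY name, then filter groups with HAVING COUNT(*) > 1

Corrected query:
SELECT name FROM products GROUP BY name HAVING COUNT(*) > 1

Result:
(no rows)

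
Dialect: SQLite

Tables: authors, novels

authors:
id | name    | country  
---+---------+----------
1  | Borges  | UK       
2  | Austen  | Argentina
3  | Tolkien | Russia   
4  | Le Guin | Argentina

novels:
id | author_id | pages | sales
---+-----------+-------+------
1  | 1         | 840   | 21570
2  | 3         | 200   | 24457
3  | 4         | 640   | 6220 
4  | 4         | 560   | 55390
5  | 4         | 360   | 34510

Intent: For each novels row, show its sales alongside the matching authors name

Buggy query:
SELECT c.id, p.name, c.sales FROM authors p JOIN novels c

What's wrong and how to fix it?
Bug: JOIN with no ON clause produces a cartesian product; every novels row pairs with every authors row

Fix: Add ON c.author_id = p.id to the JOIN

Corrected query:
SELECT c.id, p.name, c.sales FROM authors p JOIN novels c ON c.author_id = p.id

Result:
id | name    | sales
---+---------+------
1  | Borges  | 21570
2  | Tolkien | 24457
3  | Le Guin | 6220 
4  | Le Guin | 55390
5  | Le Guin | 34510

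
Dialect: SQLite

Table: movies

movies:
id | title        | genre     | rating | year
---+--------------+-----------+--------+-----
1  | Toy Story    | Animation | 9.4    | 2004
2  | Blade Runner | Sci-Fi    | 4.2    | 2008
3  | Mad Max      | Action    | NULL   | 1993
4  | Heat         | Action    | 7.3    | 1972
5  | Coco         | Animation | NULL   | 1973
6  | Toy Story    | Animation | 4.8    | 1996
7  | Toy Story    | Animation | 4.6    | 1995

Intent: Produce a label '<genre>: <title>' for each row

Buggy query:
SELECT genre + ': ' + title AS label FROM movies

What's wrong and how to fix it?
Bug: '+' is numeric addition; on text columns SQLite converts them to 0 instead of concatenating

Fix: Use the || operator for string concatenation

Corrected query:
SELECT genre || ': ' || title AS label FROM movies

Result:
label               
--------------------
Animation: Toy Story
Sci-Fi: Blade Runner
Action: Mad Max     
Action: Heat        
Animation: Coco     
Animation: Toy Story
Animation: Toy Story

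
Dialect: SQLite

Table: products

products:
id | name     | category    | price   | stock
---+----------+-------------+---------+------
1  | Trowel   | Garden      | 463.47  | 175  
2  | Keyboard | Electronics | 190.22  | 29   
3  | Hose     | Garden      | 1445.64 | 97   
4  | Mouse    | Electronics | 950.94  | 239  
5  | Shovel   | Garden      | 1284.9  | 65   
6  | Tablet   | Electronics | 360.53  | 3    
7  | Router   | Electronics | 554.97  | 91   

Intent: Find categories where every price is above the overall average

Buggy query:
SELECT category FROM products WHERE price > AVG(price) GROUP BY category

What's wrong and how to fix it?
Bug: AVG() is an aggregate; it can't sit directly in WHERE

Fix: Compute the overall average in a scalar subquery and compare each group's MIN against it in HAVING

Corrected query:
SELECT category FROM products GROUP BY category HAVING MIN(price) > (SELECT AVG(price) FROM products)

Result:
(no rows)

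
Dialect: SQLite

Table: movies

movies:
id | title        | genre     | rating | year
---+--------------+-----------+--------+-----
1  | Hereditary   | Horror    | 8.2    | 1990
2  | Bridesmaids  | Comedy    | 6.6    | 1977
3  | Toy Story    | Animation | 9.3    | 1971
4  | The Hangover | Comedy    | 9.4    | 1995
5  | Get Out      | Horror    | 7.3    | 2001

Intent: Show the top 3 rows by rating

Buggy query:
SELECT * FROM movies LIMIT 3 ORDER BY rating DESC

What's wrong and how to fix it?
Bug: ORDER BY cannot follow LIMIT; LIMIT is the final clause

Fix: Swap the clauses: ORDER BY first, then LIMIT

Corrected query:
SELECT * FROM movies ORDER BY rating DESC LIMIT 3

Result:
id | title        | genre     | rating | year
---+--------------+-----------+--------+-----
4  | The Hangover | Comedy    | 9.4    | 1995
3  | Toy Story    | Animation | 9.3    | 1971
1  | Hereditary   | Horror    | 8.2    | 1990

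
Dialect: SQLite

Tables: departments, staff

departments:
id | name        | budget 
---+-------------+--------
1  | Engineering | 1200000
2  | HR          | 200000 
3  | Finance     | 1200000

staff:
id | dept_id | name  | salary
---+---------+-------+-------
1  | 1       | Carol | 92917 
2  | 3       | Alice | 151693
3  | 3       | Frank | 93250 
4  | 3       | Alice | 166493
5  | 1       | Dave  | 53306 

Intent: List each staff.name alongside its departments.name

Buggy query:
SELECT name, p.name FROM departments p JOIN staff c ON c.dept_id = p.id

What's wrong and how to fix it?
Bug: Both tables have a 'name' column; the unqualified reference is ambiguous

Fix: Prefix ambiguous columns with the table alias

Corrected query:
SELECT c.name, p.name FROM departments p JOIN staff c ON c.dept_id = p.id

Result:
name  | name       
------+------------
Carol | Engineering
Alice | Finance    
Frank | Finance    
Alice | Finance    
Dave  | Engineering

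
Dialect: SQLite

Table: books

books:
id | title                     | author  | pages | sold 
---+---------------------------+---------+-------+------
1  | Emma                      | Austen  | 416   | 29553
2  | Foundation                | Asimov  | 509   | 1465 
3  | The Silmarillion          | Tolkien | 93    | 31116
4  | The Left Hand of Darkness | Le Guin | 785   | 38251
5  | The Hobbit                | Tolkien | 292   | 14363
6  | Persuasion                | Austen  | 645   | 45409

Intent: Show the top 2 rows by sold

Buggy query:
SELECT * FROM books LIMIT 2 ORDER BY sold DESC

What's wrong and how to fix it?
Bug: LIMIT must come after ORDER BY

Fix: Swap the clauses: ORDER BY first, then LIMIT

Corrected query:
SELECT * FROM books ORDER BY sold DESC LIMIT 2

Result:
id | title                     | author  | pages | sold 
---+---------------------------+---------+-------+------
6  | Persuasion                | Austen  | 645   | 45409
4  | The Left Hand of Darkness | Le Guin | 785   | 38251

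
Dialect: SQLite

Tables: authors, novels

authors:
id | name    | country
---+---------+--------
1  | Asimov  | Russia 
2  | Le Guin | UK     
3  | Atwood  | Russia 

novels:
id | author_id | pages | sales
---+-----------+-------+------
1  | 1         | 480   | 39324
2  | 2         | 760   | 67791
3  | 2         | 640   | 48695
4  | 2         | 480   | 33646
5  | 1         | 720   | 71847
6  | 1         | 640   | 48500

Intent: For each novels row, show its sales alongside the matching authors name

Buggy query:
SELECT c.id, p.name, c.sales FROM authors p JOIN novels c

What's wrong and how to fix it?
Bug: JOIN with no ON clause produces a cartesian product; every novels row pairs with every authors row

Fix: Add ON c.author_id = p.id to the JOIN

Corrected query:
SELECT c.id, p.name, c.sales FROM authors p JOIN novels c ON c.author_id = p.id

Result:
id | name    | sales
---+---------+------
1  | Asimov  | 39324
2  | Le Guin | 67791
3  | Le Guin | 48695
4  | Le Guin | 33646
5  | Asimov  | 71847
6  | Asimov  | 48500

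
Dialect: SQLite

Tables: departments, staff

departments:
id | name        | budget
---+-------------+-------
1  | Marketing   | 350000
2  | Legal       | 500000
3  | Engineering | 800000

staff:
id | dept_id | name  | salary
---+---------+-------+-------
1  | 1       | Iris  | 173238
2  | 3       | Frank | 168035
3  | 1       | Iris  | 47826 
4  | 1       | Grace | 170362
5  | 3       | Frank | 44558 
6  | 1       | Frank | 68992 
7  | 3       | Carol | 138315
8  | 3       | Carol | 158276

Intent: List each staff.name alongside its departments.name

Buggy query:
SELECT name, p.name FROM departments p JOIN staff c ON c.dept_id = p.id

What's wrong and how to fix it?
Bug: 'name' exists in both joined tables, so the database can't tell which one is meant

Fix: Qualify the column with its table alias (c.name)

Corrected query:
SELECT c.name, p.name FROM departments p JOIN staff c ON c.dept_id = p.id

Result:
name  | name       
------+------------
Iris  | Marketing  
Frank | Engineering
Iris  | Marketing  
Grace | Marketing  
Frank | Engineering
Frank | Marketing  
Carol | Engineering
Carol | Engineering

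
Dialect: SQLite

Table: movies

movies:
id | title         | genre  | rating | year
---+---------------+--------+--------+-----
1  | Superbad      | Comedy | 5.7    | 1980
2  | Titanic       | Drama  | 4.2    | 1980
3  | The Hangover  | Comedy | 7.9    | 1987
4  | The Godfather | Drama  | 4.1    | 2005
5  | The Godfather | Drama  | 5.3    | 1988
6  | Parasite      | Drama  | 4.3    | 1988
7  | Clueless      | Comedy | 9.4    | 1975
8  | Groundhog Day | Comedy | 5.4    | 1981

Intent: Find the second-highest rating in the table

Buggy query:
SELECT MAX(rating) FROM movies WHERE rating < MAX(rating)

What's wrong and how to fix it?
Bug: MAX(rating) on the right of the comparison is an aggregate-in-WHERE error

Fix: Put the inner MAX in a scalar subquery

Corrected query:
SELECT MAX(rating) FROM movies WHERE rating < (SELECT MAX(rating) FROM movies)

Result:
MAX(rating)
-----------
7.9        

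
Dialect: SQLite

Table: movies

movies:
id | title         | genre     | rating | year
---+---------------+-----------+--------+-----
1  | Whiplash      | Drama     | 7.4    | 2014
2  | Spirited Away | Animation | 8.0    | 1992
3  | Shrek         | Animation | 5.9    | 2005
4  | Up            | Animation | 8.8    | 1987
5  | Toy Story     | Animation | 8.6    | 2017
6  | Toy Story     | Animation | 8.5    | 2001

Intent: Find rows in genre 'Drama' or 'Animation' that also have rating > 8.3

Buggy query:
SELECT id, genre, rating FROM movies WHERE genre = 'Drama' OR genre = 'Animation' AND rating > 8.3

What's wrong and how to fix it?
Bug: AND binds tighter than OR, so this parses as genre = 'Drama' OR (genre = 'Animation' AND rating > 8.3)

Fix: Group the OR with parentheses (or use IN), then AND the threshold

Corrected query:
SELECT id, genre, rating FROM movies WHERE (genre = 'Drama' OR genre = 'Animation') AND rating > 8.3

Result:
id | genre     | rating
---+-----------+-------
4  | Animation | 8.8   
5  | Animation | 8.6   
6  | Animation | 8.5   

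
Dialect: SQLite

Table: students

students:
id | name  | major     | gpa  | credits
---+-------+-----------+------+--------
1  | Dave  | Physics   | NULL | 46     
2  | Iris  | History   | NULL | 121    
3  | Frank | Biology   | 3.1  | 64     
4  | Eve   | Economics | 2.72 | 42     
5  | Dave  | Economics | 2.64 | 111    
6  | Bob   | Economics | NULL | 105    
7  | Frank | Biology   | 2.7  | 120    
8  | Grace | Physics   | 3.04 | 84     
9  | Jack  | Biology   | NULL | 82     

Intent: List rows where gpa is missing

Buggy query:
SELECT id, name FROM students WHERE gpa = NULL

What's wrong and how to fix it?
Bug: '= NULL' is always unknown in SQL three-valued logic, so no rows match

Fix: Replace '= NULL' with 'IS NULL'

Corrected query:
SELECT id, name FROM students WHERE gpa IS NULL

Result:
id | name
---+-----
1  | Dave
2  | Iris
6  | Bob 
9  | Jack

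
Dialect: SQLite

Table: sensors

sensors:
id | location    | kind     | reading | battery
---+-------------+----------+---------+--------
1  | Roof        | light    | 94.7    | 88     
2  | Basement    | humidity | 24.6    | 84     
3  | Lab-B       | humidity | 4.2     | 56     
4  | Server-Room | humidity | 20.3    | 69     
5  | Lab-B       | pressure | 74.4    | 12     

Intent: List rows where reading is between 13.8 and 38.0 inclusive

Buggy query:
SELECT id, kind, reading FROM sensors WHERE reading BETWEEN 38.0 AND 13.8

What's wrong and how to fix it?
Bug: BETWEEN expects the lower bound first; with 38.0 AND 13.8 the range is empty

Fix: Swap the bounds so the smaller value comes first

Corrected query:
SELECT id, kind, reading FROM sensors WHERE reading BETWEEN 13.8 AND 38.0

Result:
id | kind     | reading
---+----------+--------
2  | humidity | 24.6   
4  | humidity | 20.3   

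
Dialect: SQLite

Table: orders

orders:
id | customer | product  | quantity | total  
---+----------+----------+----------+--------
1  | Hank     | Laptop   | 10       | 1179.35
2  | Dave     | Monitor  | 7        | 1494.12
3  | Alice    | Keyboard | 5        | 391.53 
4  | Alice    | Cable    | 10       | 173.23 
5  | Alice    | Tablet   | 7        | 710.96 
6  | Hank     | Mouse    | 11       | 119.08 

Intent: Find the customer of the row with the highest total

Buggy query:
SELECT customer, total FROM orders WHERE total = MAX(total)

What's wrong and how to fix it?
Bug: MAX(total) is an aggregate and cannot be used directly in WHERE

Fix: Use a subquery: WHERE total = (SELECT MAX(total) FROM orders)

Corrected query:
SELECT customer, total FROM orders WHERE total = (SELECT MAX(total) FROM orders)

Result:
customer | total  
---------+--------
Dave     | 1494.12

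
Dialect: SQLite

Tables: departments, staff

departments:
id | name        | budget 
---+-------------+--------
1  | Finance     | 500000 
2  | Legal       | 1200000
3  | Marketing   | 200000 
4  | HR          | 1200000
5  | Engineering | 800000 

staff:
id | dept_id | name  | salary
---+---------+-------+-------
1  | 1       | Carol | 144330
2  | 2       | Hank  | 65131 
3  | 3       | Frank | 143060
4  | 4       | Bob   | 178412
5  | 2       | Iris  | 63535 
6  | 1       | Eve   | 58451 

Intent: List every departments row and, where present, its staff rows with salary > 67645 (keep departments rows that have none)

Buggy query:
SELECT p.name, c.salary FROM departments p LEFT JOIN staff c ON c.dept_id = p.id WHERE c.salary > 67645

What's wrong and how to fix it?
Bug: A WHERE condition on the right-hand table after LEFT JOIN drops unmatched parents

Fix: Put 'c.salary > 67645' in the JOIN's ON clause instead of WHERE

Corrected query:
SELECT p.name, c.salary FROM departments p LEFT JOIN staff c ON c.dept_id = p.id AND c.salary > 67645

Result:
name        | salary
------------+-------
Finance     | 144330
Legal       | NULL  
Marketing   | 143060
HR          | 178412
Engineering | NULL  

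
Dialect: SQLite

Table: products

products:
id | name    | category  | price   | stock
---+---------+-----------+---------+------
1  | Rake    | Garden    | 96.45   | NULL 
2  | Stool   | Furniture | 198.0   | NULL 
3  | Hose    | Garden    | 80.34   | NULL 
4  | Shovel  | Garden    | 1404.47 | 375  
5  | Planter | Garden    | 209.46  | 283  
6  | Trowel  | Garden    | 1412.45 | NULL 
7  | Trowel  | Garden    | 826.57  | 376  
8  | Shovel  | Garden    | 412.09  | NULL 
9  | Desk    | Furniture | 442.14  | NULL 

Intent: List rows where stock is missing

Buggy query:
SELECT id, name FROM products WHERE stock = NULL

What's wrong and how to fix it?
Bug: Comparing to NULL with '=' never matches; NULL = NULL is unknown, not true

Fix: Use IS NULL to test for NULL

Corrected query:
SELECT id, name FROM products WHERE stock IS NULL

Result:
id | name  
---+-------
1  | Rake  
2  | Stool 
3  | Hose  
6  | Trowel
8  | Shovel
9  | Desk  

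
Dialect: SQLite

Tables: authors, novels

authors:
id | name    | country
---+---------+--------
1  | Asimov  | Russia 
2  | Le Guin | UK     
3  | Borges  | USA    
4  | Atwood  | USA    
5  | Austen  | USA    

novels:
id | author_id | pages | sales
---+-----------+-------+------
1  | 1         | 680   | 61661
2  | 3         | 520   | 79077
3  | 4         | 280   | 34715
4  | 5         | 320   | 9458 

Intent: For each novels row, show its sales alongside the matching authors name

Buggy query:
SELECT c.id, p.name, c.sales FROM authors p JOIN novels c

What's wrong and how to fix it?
Bug: Missing join condition: each novels row is matched to all authors rows instead of just its own

Fix: Specify the join condition linking the foreign key to the parent id

Corrected query:
SELECT c.id, p.name, c.sales FROM authors p JOIN novels c ON c.author_id = p.id

Result:
id | name   | sales
---+--------+------
1  | Asimov | 61661
2  | Borges | 79077
3  | Atwood | 34715
4  | Austen | 9458 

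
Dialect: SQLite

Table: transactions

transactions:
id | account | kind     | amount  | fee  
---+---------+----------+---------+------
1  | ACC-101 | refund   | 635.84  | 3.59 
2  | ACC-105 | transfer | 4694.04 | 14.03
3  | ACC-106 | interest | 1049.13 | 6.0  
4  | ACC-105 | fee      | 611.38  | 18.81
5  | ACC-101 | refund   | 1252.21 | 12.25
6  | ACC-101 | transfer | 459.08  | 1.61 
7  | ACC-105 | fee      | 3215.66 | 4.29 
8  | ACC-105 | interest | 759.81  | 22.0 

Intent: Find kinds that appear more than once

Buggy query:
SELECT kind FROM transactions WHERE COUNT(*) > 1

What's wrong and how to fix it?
Bug: WHERE can't reference COUNT(*); aggregates are computed after WHERE

Fix: Group first, then use HAVING for the count condition

Corrected query:
SELECT kind FROM transactions GROUP BY kind HAVING COUNT(*) > 1

Result:
kind    
--------
fee     
interest
refund  
transfer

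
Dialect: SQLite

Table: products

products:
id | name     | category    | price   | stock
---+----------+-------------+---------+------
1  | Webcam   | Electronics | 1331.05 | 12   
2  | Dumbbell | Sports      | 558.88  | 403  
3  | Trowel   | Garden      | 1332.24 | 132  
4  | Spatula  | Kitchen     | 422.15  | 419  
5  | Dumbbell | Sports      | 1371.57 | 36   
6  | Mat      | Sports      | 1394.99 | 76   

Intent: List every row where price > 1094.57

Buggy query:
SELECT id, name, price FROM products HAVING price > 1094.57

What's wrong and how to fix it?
Bug: This is a non-aggregate query (no GROUP BY, no aggregates), so in SQLite the HAVING clause is invalid here; a row-level condition belongs in WHERE

Fix: Replace HAVING with WHERE since the condition applies to individual rows

Corrected query:
SELECT id, name, price FROM products WHERE price > 1094.57

Result:
id | name     | price  
---+----------+--------
1  | Webcam   | 1331.05
3  | Trowel   | 1332.24
5  | Dumbbell | 1371.57
6  | Mat      | 1394.99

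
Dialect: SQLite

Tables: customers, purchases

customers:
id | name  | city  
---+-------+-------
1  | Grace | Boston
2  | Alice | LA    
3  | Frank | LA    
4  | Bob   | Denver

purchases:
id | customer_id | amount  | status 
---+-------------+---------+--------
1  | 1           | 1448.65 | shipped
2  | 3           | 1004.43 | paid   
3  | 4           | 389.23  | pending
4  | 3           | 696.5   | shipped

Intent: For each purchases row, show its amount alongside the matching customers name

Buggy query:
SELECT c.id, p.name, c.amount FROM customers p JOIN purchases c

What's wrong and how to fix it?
Bug: Missing join condition: each purchases row is matched to all customers rows instead of just its own

Fix: Specify the join condition linking the foreign key to the parent id

Corrected query:
SELECT c.id, p.name, c.amount FROM customers p JOIN purchases c ON c.customer_id = p.id

Result:
id | name  | amount 
---+-------+--------
1  | Grace | 1448.65
2  | Frank | 1004.43
3  | Bob   | 389.23 
4  | Frank | 696.5  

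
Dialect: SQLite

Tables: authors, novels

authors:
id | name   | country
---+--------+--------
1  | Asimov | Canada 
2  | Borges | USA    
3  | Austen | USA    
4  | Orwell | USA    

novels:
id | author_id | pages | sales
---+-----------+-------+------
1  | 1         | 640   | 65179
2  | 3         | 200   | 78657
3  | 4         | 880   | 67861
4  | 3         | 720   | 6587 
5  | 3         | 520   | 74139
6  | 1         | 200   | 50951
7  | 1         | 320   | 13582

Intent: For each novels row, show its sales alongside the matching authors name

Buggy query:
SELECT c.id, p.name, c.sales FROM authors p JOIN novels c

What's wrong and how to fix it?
Bug: JOIN with no ON clause produces a cartesian product; every novels row pairs with every authors row

Fix: Specify the join condition linking the foreign key to the parent id

Corrected query:
SELECT c.id, p.name, c.sales FROM authors p JOIN novels c ON c.author_id = p.id

Result:
id | name   | sales
---+--------+------
1  | Asimov | 65179
2  | Austen | 78657
3  | Orwell | 67861
4  | Austen | 6587 
5  | Austen | 74139
6  | Asimov | 50951
7  | Asimov | 13582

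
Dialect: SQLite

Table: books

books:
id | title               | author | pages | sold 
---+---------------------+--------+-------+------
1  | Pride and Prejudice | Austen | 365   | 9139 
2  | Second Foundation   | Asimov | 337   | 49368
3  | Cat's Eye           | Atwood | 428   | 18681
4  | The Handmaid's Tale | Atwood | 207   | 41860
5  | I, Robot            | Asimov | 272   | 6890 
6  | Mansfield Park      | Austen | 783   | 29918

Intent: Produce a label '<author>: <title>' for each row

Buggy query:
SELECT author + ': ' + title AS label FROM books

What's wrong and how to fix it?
Bug: '+' is numeric addition; on text columns SQLite converts them to 0 instead of concatenating

Fix: Use the || operator for string concatenation

Corrected query:
SELECT author || ': ' || title AS label FROM books

Result:
label                      
---------------------------
Austen: Pride and Prejudice
Asimov: Second Foundation  
Atwood: Cat's Eye          
Atwood: The Handmaid's Tale
Asimov: I, Robot           
Austen: Mansfield Park     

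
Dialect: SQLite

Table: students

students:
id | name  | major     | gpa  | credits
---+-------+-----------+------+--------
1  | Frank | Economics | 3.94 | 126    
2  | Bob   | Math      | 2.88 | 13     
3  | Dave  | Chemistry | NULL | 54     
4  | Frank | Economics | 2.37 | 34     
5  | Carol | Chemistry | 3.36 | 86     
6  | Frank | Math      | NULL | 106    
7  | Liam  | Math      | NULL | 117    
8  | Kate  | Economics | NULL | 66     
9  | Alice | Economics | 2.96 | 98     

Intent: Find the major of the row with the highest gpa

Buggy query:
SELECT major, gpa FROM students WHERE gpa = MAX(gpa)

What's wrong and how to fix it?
Bug: MAX(gpa) is an aggregate and cannot be used directly in WHERE

Fix: Wrap MAX in a scalar subquery so WHERE compares against a single value

Corrected query:
SELECT major, gpa FROM students WHERE gpa = (SELECT MAX(gpa) FROM students)

Result:
major     | gpa 
----------+-----
Economics | 3.94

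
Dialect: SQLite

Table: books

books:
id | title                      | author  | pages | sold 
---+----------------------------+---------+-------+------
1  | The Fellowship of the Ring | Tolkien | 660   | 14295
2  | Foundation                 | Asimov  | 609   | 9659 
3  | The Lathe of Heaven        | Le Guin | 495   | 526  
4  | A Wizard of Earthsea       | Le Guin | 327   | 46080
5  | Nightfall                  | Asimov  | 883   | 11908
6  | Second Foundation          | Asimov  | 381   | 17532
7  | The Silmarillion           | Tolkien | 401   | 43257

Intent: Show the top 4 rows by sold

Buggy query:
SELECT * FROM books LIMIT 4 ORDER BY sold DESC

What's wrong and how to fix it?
Bug: LIMIT must come after ORDER BY

Fix: Swap the clauses: ORDER BY first, then LIMIT

Corrected query:
SELECT * FROM books ORDER BY sold DESC LIMIT 4

Result:
id | title                      | author  | pages | sold 
---+----------------------------+---------+-------+------
4  | A Wizard of Earthsea       | Le Guin | 327   | 46080
7  | The Silmarillion           | Tolkien | 401   | 43257
6  | Second Foundation          | Asimov  | 381   | 17532
1  | The Fellowship of the Ring | Tolkien | 660   | 14295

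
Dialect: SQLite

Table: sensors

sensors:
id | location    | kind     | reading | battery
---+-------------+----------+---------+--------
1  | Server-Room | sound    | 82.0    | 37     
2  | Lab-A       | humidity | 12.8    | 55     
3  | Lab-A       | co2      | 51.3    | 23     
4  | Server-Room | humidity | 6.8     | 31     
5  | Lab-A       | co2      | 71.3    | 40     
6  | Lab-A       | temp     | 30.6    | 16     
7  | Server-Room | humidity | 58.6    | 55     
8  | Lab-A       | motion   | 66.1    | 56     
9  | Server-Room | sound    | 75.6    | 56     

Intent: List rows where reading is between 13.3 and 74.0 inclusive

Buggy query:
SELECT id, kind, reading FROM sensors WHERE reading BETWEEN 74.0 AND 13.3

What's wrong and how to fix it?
Bug: BETWEEN expects the lower bound first; with 74.0 AND 13.3 the range is empty

Fix: Write BETWEEN 13.3 AND 74.0

Corrected query:
SELECT id, kind, reading FROM sensors WHERE reading BETWEEN 13.3 AND 74.0

Result:
id | kind     | reading
---+----------+--------
3  | co2      | 51.3   
5  | co2      | 71.3   
6  | temp     | 30.6   
7  | humidity | 58.6   
8  | motion   | 66.1   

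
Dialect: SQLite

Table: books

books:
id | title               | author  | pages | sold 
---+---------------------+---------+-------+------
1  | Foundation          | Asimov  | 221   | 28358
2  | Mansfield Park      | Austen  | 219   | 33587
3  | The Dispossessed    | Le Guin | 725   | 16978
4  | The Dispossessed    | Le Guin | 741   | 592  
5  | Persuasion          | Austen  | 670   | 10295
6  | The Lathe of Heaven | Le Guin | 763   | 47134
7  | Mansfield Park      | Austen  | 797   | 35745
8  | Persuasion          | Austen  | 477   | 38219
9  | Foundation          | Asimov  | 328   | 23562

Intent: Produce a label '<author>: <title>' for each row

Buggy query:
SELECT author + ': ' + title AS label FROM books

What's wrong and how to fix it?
Bug: SQLite uses || for string concatenation; + coerces text to numbers (yielding 0)

Fix: Replace + with || to concatenate text

Corrected query:
SELECT author || ': ' || title AS label FROM books

Result:
label                       
----------------------------
Asimov: Foundation          
Austen: Mansfield Park      
Le Guin: The Dispossessed   
Le Guin: The Dispossessed   
Austen: Persuasion          
Le Guin: The Lathe of Heaven
Austen: Mansfield Park      
Austen: Persuasion          
Asimov: Foundation          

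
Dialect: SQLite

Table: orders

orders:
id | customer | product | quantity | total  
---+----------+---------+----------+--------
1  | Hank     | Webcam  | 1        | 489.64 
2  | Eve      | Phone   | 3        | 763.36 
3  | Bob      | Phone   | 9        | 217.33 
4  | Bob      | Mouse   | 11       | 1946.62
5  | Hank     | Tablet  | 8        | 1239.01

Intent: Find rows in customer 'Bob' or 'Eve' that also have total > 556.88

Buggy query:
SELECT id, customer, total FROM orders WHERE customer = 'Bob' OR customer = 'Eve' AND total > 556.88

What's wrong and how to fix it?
Bug: AND binds tighter than OR, so this parses as customer = 'Bob' OR (customer = 'Eve' AND total > 556.88)

Fix: Add parentheses around the OR so the AND applies to both alternatives

Corrected query:
SELECT id, customer, total FROM orders WHERE (customer = 'Bob' OR customer = 'Eve') AND total > 556.88

Result:
id | customer | total  
---+----------+--------
2  | Eve      | 763.36 
4  | Bob      | 1946.62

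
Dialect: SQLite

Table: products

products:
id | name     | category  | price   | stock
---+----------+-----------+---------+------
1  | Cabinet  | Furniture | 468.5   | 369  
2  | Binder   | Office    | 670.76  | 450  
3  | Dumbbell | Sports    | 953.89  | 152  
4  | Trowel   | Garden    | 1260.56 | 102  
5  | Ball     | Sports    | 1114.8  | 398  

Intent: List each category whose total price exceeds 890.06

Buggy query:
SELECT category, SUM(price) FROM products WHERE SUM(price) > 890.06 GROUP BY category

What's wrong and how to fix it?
Bug: SUM(price) is an aggregate, but WHERE filters rows before aggregation

Fix: Move the aggregate condition to a HAVING clause

Corrected query:
SELECT category, SUM(price) FROM products GROUP BY category HAVING SUM(price) > 890.06

Result:
category | SUM(price)
---------+-----------
Garden   | 1260.56   
Sports   | 2068.69   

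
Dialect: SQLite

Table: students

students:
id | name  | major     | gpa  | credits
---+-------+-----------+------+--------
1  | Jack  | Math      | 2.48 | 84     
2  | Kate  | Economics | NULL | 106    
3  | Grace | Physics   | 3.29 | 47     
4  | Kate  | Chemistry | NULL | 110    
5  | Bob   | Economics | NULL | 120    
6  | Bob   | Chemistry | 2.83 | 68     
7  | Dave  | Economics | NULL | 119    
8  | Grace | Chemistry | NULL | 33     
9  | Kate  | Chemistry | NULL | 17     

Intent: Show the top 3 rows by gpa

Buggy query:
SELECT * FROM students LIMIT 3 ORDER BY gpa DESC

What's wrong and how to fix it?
Bug: ORDER BY cannot follow LIMIT; LIMIT is the final clause

Fix: Swap the clauses: ORDER BY first, then LIMIT

Corrected query:
SELECT * FROM students ORDER BY gpa DESC LIMIT 3

Result:
id | name  | major     | gpa  | credits
---+-------+-----------+------+--------
3  | Grace | Physics   | 3.29 | 47     
6  | Bob   | Chemistry | 2.83 | 68     
1  | Jack  | Math      | 2.48 | 84     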